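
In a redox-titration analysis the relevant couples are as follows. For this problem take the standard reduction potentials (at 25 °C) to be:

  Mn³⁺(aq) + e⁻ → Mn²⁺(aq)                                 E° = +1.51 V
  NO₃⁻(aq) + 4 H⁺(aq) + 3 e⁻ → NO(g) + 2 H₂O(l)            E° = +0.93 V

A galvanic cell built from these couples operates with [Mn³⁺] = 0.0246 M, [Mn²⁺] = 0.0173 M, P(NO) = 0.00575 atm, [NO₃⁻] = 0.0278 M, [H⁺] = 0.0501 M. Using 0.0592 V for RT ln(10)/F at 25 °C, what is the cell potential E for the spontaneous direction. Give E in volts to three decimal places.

Mn³⁺/Mn²⁺ is the cathode (higher E°), NO₃⁻/NO the anode: E°cell = +1.51 − (+0.93) = +0.58 V, n = 3.
Overall: 3 Mn³⁺(aq) + NO(g) + 2 H₂O(l) → 3 Mn²⁺(aq) + NO₃⁻(aq) + 4 H⁺(aq)
Q = [Mn²⁺]^3·[NO₃⁻]·[H⁺]^4 / ([Mn³⁺]^3·P(NO)); log Q = -4.975.
E = E° − (0.0592/n) log Q = +0.58 − (0.0592/3)(-4.975) = +0.678 V.

+0.678 V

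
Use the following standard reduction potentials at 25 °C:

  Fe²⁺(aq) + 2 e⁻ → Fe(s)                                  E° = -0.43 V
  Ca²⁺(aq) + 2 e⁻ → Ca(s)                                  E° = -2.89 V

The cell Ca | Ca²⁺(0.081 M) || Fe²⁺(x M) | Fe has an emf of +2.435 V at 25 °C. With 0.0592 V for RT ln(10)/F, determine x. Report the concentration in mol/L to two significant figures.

0.012 M

Fe²⁺/Fe is the cathode, Ca²⁺/Ca the anode: E°cell = +2.46 V, n = 2.
Overall reaction: Fe²⁺(aq) + Ca(s) → Fe(s) + Ca²⁺(aq); Q = [Ca²⁺]^1/[Fe²⁺]^1.
From E = E° − (0.0592/n) log Q: log Q = (E° − E)·n/0.0592 = (+2.46 − (+2.435))·2/0.0592 = 0.8446.
So 1·log[Fe²⁺] = 1·log(0.081) − log Q = -1.0915 − (0.8446) = -1.9361; [Fe²⁺] = 10^(-1.9361) ≈ 0.012 M.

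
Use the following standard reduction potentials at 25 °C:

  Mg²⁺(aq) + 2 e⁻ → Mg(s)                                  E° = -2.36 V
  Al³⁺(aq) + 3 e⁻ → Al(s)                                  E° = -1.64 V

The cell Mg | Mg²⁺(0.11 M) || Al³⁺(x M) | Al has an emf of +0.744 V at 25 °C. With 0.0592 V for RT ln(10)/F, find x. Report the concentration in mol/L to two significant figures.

Al³⁺/Al is the cathode, Mg²⁺/Mg the anode: E°cell = +0.72 V, n = 6.
Overall reaction: 2 Al³⁺(aq) + 3 Mg(s) → 2 Al(s) + 3 Mg²⁺(aq); Q = [Mg²⁺]^3/[Al³⁺]^2.
From E = E° − (0.0592/n) log Q: log Q = (E° − E)·n/0.0592 = (+0.72 − (+0.744))·6/0.0592 = -2.4324.
So 2·log[Al³⁺] = 3·log(0.11) − log Q = -2.8758 − (-2.4324) = -0.4434; log[Al³⁺] = -0.4434 / 2 = -0.2217; [Al³⁺] = 10^(-0.2217) ≈ 0.60 M.

0.60 M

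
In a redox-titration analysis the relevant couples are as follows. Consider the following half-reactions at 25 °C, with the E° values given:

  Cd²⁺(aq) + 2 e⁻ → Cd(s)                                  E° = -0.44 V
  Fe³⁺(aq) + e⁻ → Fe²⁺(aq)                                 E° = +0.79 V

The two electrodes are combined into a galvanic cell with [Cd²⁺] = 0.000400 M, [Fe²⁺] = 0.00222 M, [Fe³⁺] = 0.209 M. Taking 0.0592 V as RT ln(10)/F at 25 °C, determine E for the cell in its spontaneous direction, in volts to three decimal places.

Fe³⁺/Fe²⁺ is the cathode (higher E°), Cd²⁺/Cd the anode: E°cell = +0.79 − (-0.44) = +1.23 V, n = 2.
Overall: 2 Fe³⁺(aq) + Cd(s) → 2 Fe²⁺(aq) + Cd²⁺(aq)
Q = [Fe²⁺]^2·[Cd²⁺] / ([Fe³⁺]^2); log Q = -7.346.
E = E° − (0.0592/n) log Q = +1.23 − (0.0592/2)(-7.346) = +1.447 V.

+1.447 V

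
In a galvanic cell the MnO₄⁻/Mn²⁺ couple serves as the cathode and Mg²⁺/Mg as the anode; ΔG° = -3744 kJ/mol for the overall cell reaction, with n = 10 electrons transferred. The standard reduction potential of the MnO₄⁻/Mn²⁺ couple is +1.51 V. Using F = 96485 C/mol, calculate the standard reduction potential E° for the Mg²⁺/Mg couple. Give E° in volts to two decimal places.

-2.37 V

E°cell = −ΔG°/(nF) = −(-3744×10³)/((10)(96485)) = +3.880 V.
Since MnO₄⁻/Mn²⁺ is the cathode and Mg²⁺/Mg the anode, E°cell = E°(MnO₄⁻/Mn²⁺) − E°(Mg²⁺/Mg).
So E°(Mg²⁺/Mg) = E°(MnO₄⁻/Mn²⁺) − E°cell = (+1.51) − (+3.880) = -2.37 V.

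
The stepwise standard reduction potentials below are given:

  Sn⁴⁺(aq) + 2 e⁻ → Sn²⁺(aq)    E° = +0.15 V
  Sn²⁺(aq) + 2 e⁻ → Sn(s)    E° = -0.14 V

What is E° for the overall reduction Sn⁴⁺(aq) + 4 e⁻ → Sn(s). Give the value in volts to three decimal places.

+0.005 V

Adding the free-energy changes (−nFE°) of the two steps gives −n₃FE°₃ = −n₁FE°₁ − n₂FE°₂.
E°₃ = (2×+0.15 + 2×-0.14) / 4 = (+0.020) / 4 = +0.005 V.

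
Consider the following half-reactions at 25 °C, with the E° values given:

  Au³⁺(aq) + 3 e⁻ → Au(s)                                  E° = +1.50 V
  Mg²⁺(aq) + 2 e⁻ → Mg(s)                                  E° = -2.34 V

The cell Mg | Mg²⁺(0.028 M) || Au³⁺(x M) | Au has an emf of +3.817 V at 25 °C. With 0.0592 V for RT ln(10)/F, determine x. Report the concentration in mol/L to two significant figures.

0.00032 M

Au³⁺/Au is the cathode, Mg²⁺/Mg the anode: E°cell = +3.84 V, n = 6.
Overall reaction: 2 Au³⁺(aq) + 3 Mg(s) → 2 Au(s) + 3 Mg²⁺(aq); Q = [Mg²⁺]^3/[Au³⁺]^2.
From E = E° − (0.0592/n) log Q: log Q = (E° − E)·n/0.0592 = (+3.84 − (+3.817))·6/0.0592 = 2.3311.
So 2·log[Au³⁺] = 3·log(0.028) − log Q = -4.6585 − (2.3311) = -6.9896; log[Au³⁺] = -6.9896 / 2 = -3.4948; [Au³⁺] = 10^(-3.4948) ≈ 0.00032 M.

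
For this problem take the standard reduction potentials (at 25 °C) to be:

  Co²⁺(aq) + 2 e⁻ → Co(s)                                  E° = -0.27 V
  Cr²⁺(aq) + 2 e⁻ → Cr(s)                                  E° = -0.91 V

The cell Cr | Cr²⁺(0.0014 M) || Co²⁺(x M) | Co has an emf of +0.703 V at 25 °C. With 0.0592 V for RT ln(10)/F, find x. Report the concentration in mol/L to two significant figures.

0.19 M

Co²⁺/Co is the cathode, Cr²⁺/Cr the anode: E°cell = +0.64 V, n = 2.
Overall reaction: Co²⁺(aq) + Cr(s) → Co(s) + Cr²⁺(aq); Q = [Cr²⁺]^1/[Co²⁺]^1.
From E = E° − (0.0592/n) log Q: log Q = (E° − E)·n/0.0592 = (+0.64 − (+0.703))·2/0.0592 = -2.1284.
So 1·log[Co²⁺] = 1·log(0.0014) − log Q = -2.8539 − (-2.1284) = -0.7255; [Co²⁺] = 10^(-0.7255) ≈ 0.19 M.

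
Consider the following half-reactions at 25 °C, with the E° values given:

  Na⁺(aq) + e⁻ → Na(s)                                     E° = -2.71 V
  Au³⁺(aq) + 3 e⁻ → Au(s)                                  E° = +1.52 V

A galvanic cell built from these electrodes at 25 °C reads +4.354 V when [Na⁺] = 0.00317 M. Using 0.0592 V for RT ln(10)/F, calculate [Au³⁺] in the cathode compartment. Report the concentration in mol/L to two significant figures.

Au³⁺/Au is the cathode, Na⁺/Na the anode: E°cell = +4.23 V, n = 3.
Overall reaction: Au³⁺(aq) + 3 Na(s) → Au(s) + 3 Na⁺(aq); Q = [Na⁺]^3/[Au³⁺]^1.
From E = E° − (0.0592/n) log Q: log Q = (E° − E)·n/0.0592 = (+4.23 − (+4.354))·3/0.0592 = -6.2838.
So 1·log[Au³⁺] = 3·log(0.00317) − log Q = -7.4968 − (-6.2838) = -1.2130; [Au³⁺] = 10^(-1.2130) ≈ 0.061 M.

0.061 M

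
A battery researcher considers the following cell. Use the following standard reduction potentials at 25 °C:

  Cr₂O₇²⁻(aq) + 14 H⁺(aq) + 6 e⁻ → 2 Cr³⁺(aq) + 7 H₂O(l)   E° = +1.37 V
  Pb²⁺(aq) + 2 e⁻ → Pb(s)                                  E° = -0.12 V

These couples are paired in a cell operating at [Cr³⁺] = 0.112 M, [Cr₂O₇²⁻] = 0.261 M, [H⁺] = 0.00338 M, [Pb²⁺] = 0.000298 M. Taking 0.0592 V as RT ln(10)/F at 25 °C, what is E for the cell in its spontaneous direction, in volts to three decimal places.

Cr₂O₇²⁻/Cr³⁺ is the cathode (higher E°), Pb²⁺/Pb the anode: E°cell = +1.37 − (-0.12) = +1.49 V, n = 6.
Overall: Cr₂O₇²⁻(aq) + 14 H⁺(aq) + 3 Pb(s) → 2 Cr³⁺(aq) + 7 H₂O(l) + 3 Pb²⁺(aq)
Q = [Cr³⁺]^2·[Pb²⁺]^3 / ([Cr₂O₇²⁻]·[H⁺]^14); log Q = 22.700.
E = E° − (0.0592/n) log Q = +1.49 − (0.0592/6)(22.700) = +1.266 V.

+1.266 V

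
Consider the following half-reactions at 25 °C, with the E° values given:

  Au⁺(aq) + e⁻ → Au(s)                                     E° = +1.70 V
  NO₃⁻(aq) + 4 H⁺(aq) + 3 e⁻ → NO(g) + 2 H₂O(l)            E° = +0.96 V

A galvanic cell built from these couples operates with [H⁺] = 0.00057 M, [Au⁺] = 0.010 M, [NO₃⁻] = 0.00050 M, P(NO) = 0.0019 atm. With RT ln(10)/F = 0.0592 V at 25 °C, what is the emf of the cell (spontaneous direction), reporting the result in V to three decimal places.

+0.889 V

Au⁺/Au is the cathode (higher E°), NO₃⁻/NO the anode: E°cell = +1.70 − (+0.96) = +0.74 V, n = 3.
Overall: 3 Au⁺(aq) + NO(g) + 2 H₂O(l) → 3 Au(s) + NO₃⁻(aq) + 4 H⁺(aq)
Q = [NO₃⁻]·[H⁺]^4 / ([Au⁺]^3·P(NO)); log Q = -7.556.
E = E° − (0.0592/n) log Q = +0.74 − (0.0592/3)(-7.556) = +0.889 V.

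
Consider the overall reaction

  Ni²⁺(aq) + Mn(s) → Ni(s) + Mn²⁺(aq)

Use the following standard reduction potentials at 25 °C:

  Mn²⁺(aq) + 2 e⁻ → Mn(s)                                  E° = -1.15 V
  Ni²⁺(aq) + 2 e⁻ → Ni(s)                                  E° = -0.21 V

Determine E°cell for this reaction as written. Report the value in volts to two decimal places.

The Ni²⁺/Ni couple has the higher reduction potential, so it is the cathode; Mn²⁺/Mn is oxidised at the anode.
E°cell = E°(cathode) − E°(anode) = (-0.21) − (-1.15) = +0.94 V.

+0.94 V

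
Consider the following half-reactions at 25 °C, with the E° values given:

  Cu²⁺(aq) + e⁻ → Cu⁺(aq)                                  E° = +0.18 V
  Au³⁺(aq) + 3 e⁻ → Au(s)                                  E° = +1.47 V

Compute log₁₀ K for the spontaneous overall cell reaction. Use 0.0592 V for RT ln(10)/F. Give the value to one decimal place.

Cathode: Au³⁺/Au; anode: Cu²⁺/Cu⁺. E°cell = +1.29 V, n = 3.
log K = nE°cell / 0.0592 = (3)(+1.29) / 0.0592 = 65.4.

65.4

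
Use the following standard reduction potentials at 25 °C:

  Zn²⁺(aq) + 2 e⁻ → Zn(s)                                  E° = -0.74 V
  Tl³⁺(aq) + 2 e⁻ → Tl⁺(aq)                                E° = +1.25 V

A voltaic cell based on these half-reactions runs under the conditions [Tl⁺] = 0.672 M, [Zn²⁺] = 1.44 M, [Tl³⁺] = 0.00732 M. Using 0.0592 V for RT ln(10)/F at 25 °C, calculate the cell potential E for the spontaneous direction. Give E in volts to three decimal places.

+1.927 V

Tl³⁺/Tl⁺ is the cathode (higher E°), Zn²⁺/Zn the anode: E°cell = +1.25 − (-0.74) = +1.99 V, n = 2.
Overall: Tl³⁺(aq) + Zn(s) → Tl⁺(aq) + Zn²⁺(aq)
Q = [Tl⁺]·[Zn²⁺] / ([Tl³⁺]); log Q = 2.121.
E = E° − (0.0592/n) log Q = +1.99 − (0.0592/2)(2.121) = +1.927 V.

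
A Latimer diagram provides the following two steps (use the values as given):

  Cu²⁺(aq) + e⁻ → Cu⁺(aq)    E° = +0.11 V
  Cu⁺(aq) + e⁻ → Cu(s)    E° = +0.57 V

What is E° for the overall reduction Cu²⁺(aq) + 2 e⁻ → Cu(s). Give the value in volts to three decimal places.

Standard free energies of sequential steps add: ΔG°₃ = ΔG°₁ + ΔG°₂, so n₃E°₃ = n₁E°₁ + n₂E°₂.
E°₃ = (1×+0.11 + 1×+0.57) / 2 = (+0.680) / 2 = +0.340 V.

+0.340 V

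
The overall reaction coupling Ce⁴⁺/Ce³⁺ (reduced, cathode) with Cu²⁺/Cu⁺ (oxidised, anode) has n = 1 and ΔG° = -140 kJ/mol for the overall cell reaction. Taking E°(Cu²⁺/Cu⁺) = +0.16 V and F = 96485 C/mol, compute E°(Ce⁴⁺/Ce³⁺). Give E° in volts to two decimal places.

E°cell = −ΔG°/(nF) = −(-140×10³)/((1)(96485)) = +1.451 V.
Since Ce⁴⁺/Ce³⁺ is the cathode and Cu²⁺/Cu⁺ the anode, E°cell = E°(Ce⁴⁺/Ce³⁺) − E°(Cu²⁺/Cu⁺).
So E°(Ce⁴⁺/Ce³⁺) = E°cell + E°(Cu²⁺/Cu⁺) = +1.451 + (+0.16) = +1.61 V.

+1.61 V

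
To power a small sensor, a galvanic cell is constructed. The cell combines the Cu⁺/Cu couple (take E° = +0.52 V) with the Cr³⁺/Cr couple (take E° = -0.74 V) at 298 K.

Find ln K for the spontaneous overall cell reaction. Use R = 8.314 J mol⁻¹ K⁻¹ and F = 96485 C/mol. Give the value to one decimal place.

Cathode: Cu⁺/Cu; anode: Cr³⁺/Cr. E°cell = (+0.52) − (-0.74) = +1.26 V, with n = 3.
ΔG° = −nFE° = −RT ln K, so ln K = nFE°/(RT) = (3)(96485)(+1.26) / ((8.314)(298)) = 147.206.

147.2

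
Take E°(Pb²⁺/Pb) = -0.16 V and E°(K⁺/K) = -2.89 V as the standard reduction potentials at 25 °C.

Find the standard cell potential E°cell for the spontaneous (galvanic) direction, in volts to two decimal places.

+2.73 V

The Pb²⁺/Pb couple has the higher reduction potential, so it is the cathode; K⁺/K is oxidised at the anode.
E°cell = E°(cathode) − E°(anode) = (-0.16) − (-2.89) = +2.73 V.
Since E°cell > 0, the reaction is spontaneous under standard conditions.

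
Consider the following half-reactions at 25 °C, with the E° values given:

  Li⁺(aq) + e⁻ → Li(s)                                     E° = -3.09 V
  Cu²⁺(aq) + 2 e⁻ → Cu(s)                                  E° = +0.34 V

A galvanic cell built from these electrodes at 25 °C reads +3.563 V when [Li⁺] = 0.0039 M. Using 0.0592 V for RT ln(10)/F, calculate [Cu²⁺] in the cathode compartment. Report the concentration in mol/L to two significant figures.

Cu²⁺/Cu is the cathode, Li⁺/Li the anode: E°cell = +3.43 V, n = 2.
Overall reaction: Cu²⁺(aq) + 2 Li(s) → Cu(s) + 2 Li⁺(aq); Q = [Li⁺]^2/[Cu²⁺]^1.
From E = E° − (0.0592/n) log Q: log Q = (E° − E)·n/0.0592 = (+3.43 − (+3.563))·2/0.0592 = -4.4932.
So 1·log[Cu²⁺] = 2·log(0.0039) − log Q = -4.8179 − (-4.4932) = -0.3247; [Cu²⁺] = 10^(-0.3247) ≈ 0.47 M.

0.47 M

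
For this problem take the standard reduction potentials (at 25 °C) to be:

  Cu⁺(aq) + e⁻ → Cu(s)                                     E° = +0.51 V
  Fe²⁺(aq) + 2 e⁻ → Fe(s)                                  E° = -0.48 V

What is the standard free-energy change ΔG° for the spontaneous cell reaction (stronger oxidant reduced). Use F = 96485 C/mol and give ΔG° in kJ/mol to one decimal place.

-191.0 kJ/mol

Cu⁺/Cu (E° = +0.51 V) is the cathode; Fe²⁺/Fe (E° = -0.48 V) is the anode, so E°cell = +0.99 V.
Balancing electrons gives n = 2 (lcm of 1 and 2).
ΔG° = −nFE° = −(2)(96485)(+0.99) = -191,040 J = -191.0 kJ/mol.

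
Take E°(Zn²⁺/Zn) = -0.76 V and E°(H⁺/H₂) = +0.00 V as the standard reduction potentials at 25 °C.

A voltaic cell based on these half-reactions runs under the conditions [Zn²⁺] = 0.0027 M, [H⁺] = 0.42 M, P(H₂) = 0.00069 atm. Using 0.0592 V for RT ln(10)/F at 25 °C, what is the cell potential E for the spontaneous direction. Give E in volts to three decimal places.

+0.907 V

H⁺/H₂ is the cathode (higher E°), Zn²⁺/Zn the anode: E°cell = +0.00 − (-0.76) = +0.76 V, n = 2.
Overall: 2 H⁺(aq) + Zn(s) → H₂(g) + Zn²⁺(aq)
Q = P(H₂)·[Zn²⁺] / ([H⁺]^2); log Q = -4.976.
E = E° − (0.0592/n) log Q = +0.76 − (0.0592/2)(-4.976) = +0.907 V.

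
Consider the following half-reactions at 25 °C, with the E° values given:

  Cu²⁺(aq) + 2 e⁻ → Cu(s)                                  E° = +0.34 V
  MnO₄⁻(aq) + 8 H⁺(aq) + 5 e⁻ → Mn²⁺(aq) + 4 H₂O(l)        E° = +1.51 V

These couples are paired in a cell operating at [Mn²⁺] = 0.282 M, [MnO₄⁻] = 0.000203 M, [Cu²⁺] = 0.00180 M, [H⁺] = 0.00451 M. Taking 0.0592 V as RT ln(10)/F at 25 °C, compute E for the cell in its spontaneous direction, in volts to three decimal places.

MnO₄⁻/Mn²⁺ is the cathode (higher E°), Cu²⁺/Cu the anode: E°cell = +1.51 − (+0.34) = +1.17 V, n = 10.
Overall: 2 MnO₄⁻(aq) + 16 H⁺(aq) + 5 Cu(s) → 2 Mn²⁺(aq) + 8 H₂O(l) + 5 Cu²⁺(aq)
Q = [Mn²⁺]^2·[Cu²⁺]^5 / ([MnO₄⁻]^2·[H⁺]^16); log Q = 30.095.
E = E° − (0.0592/n) log Q = +1.17 − (0.0592/10)(30.095) = +0.992 V.

+0.992 V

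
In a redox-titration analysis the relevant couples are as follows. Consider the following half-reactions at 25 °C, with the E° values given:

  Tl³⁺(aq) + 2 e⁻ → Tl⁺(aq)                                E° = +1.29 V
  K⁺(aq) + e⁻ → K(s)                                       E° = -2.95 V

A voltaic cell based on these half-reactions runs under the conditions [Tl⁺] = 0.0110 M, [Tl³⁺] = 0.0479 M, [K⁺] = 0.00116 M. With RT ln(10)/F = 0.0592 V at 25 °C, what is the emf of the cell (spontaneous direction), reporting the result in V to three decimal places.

Tl³⁺/Tl⁺ is the cathode (higher E°), K⁺/K the anode: E°cell = +1.29 − (-2.95) = +4.24 V, n = 2.
Overall: Tl³⁺(aq) + 2 K(s) → Tl⁺(aq) + 2 K⁺(aq)
Q = [Tl⁺]·[K⁺]^2 / ([Tl³⁺]); log Q = -6.510.
E = E° − (0.0592/n) log Q = +4.24 − (0.0592/2)(-6.510) = +4.433 V.

+4.433 V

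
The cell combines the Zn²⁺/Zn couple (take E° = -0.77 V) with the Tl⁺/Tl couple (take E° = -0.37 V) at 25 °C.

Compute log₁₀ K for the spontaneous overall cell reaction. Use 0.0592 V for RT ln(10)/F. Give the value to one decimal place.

Cathode: Tl⁺/Tl; anode: Zn²⁺/Zn. E°cell = +0.40 V, n = 2.
log K = nE°cell / 0.0592 = (2)(+0.40) / 0.0592 = 13.5.

13.5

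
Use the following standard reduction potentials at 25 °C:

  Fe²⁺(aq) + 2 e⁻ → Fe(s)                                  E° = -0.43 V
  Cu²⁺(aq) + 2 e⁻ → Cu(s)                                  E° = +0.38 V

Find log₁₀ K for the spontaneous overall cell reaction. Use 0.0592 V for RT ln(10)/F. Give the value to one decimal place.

27.4

Cathode: Cu²⁺/Cu; anode: Fe²⁺/Fe. E°cell = +0.81 V, n = 2.
log K = nE°cell / 0.0592 = (2)(+0.81) / 0.0592 = 27.4.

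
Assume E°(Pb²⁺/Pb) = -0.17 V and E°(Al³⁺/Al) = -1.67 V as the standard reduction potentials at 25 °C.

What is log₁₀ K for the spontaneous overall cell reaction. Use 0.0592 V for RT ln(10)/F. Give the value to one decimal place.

Cathode: Pb²⁺/Pb; anode: Al³⁺/Al. E°cell = +1.50 V, n = 6.
log K = nE°cell / 0.0592 = (6)(+1.50) / 0.0592 = 152.0.

152.0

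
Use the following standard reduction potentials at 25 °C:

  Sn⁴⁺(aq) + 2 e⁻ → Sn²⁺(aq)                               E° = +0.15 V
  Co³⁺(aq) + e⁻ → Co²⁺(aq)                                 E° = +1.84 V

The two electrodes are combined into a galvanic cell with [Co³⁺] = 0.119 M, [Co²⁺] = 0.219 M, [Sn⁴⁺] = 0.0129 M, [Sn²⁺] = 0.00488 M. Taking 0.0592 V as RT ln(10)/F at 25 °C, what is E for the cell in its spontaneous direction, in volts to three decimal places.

Co³⁺/Co²⁺ is the cathode (higher E°), Sn⁴⁺/Sn²⁺ the anode: E°cell = +1.84 − (+0.15) = +1.69 V, n = 2.
Overall: 2 Co³⁺(aq) + Sn²⁺(aq) → 2 Co²⁺(aq) + Sn⁴⁺(aq)
Q = [Co²⁺]^2·[Sn⁴⁺] / ([Co³⁺]^2·[Sn²⁺]); log Q = 0.952.
E = E° − (0.0592/n) log Q = +1.69 − (0.0592/2)(0.952) = +1.662 V.

+1.662 V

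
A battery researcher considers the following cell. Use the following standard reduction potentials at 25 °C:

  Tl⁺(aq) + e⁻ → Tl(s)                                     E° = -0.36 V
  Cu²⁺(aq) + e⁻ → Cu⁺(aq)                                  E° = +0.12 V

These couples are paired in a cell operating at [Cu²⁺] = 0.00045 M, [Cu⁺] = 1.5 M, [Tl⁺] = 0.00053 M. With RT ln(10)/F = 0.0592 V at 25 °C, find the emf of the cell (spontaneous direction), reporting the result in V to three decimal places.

+0.465 V

Cu²⁺/Cu⁺ is the cathode (higher E°), Tl⁺/Tl the anode: E°cell = +0.12 − (-0.36) = +0.48 V, n = 1.
Overall: Cu²⁺(aq) + Tl(s) → Cu⁺(aq) + Tl⁺(aq)
Q = [Cu⁺]·[Tl⁺] / ([Cu²⁺]); log Q = 0.247.
E = E° − (0.0592/n) log Q = +0.48 − (0.0592/1)(0.247) = +0.465 V.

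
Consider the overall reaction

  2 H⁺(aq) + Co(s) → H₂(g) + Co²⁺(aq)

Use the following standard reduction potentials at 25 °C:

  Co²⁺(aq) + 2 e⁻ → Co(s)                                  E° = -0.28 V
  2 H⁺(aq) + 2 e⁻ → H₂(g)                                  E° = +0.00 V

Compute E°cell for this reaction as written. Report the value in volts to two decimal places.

The H⁺/H₂ couple has the higher reduction potential, so it is the cathode; Co²⁺/Co is oxidised at the anode.
E°cell = E°(cathode) − E°(anode) = (+0.00) − (-0.28) = +0.28 V.

+0.28 V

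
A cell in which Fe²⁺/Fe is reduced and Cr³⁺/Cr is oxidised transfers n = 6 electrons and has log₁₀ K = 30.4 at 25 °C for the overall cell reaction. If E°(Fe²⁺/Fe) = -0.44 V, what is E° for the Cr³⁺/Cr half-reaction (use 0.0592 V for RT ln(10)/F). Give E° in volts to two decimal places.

E°cell = (0.0592/n)·log K = (0.0592/6)(30.4) = +0.300 V.
Since Fe²⁺/Fe is the cathode and Cr³⁺/Cr the anode, E°cell = E°(Fe²⁺/Fe) − E°(Cr³⁺/Cr).
So E°(Cr³⁺/Cr) = E°(Fe²⁺/Fe) − E°cell = (-0.44) − (+0.300) = -0.74 V.

-0.74 V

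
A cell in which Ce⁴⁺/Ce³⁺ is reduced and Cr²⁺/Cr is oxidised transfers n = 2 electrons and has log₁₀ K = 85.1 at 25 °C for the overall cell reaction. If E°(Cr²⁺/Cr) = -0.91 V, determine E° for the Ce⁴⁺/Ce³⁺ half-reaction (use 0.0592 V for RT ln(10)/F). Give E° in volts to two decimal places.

E°cell = (0.0592/n)·log K = (0.0592/2)(85.1) = +2.519 V.
Since Ce⁴⁺/Ce³⁺ is the cathode and Cr²⁺/Cr the anode, E°cell = E°(Ce⁴⁺/Ce³⁺) − E°(Cr²⁺/Cr).
So E°(Ce⁴⁺/Ce³⁺) = E°cell + E°(Cr²⁺/Cr) = +2.519 + (-0.91) = +1.61 V.

+1.61 V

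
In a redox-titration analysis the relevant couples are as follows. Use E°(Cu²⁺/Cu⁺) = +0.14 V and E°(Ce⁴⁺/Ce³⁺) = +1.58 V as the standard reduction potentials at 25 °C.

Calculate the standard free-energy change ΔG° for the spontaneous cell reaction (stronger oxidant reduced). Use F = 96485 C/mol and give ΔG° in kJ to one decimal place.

-138.9 kJ

Ce⁴⁺/Ce³⁺ (E° = +1.58 V) is the cathode; Cu²⁺/Cu⁺ (E° = +0.14 V) is the anode, so E°cell = +1.44 V.
Balancing electrons gives n = 1 (lcm of 1 and 1).
ΔG° = −nFE° = −(1)(96485)(+1.44) = -138,938 J = -138.9 kJ.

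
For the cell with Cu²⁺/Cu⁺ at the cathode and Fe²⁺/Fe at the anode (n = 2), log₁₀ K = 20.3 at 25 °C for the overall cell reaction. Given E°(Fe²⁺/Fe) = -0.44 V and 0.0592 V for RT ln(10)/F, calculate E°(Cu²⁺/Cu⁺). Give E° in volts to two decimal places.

E°cell = (0.0592/n)·log K = (0.0592/2)(20.3) = +0.601 V.
Since Cu²⁺/Cu⁺ is the cathode and Fe²⁺/Fe the anode, E°cell = E°(Cu²⁺/Cu⁺) − E°(Fe²⁺/Fe).
So E°(Cu²⁺/Cu⁺) = E°cell + E°(Fe²⁺/Fe) = +0.601 + (-0.44) = +0.16 V.

+0.16 V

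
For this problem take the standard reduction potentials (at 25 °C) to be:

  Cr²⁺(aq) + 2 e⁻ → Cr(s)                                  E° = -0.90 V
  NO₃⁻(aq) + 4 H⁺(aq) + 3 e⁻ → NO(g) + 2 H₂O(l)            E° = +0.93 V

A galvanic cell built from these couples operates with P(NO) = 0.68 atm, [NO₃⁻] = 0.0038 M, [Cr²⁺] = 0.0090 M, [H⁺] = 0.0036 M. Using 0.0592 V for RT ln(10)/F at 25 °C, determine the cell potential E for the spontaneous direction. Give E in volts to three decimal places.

NO₃⁻/NO is the cathode (higher E°), Cr²⁺/Cr the anode: E°cell = +0.93 − (-0.90) = +1.83 V, n = 6.
Overall: 2 NO₃⁻(aq) + 8 H⁺(aq) + 3 Cr(s) → 2 NO(g) + 4 H₂O(l) + 3 Cr²⁺(aq)
Q = P(NO)^2·[Cr²⁺]^3 / ([NO₃⁻]^2·[H⁺]^8); log Q = 17.918.
E = E° − (0.0592/n) log Q = +1.83 − (0.0592/6)(17.918) = +1.653 V.

+1.653 V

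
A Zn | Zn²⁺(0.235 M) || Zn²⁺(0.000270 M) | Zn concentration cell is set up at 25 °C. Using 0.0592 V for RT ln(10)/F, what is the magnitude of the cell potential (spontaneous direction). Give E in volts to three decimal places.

For a concentration cell E°cell = 0. The 0.235 M side is the cathode (reduction is favoured where [Zn²⁺] is higher).
With n = 2, E = −(0.0592/2) log([Zn²⁺]ₐₙ/[Zn²⁺]꜀ₐₜ) = −(0.0592/2) log(0.00027/0.235) = −(0.0592/2)(-2.940) = +0.087 V.

+0.087 V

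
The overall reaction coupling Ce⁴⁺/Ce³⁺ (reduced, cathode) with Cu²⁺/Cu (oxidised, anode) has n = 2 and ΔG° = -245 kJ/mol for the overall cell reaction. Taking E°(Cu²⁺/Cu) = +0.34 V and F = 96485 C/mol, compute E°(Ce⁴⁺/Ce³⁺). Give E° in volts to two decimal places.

+1.61 V

E°cell = −ΔG°/(nF) = −(-245×10³)/((2)(96485)) = +1.270 V.
Since Ce⁴⁺/Ce³⁺ is the cathode and Cu²⁺/Cu the anode, E°cell = E°(Ce⁴⁺/Ce³⁺) − E°(Cu²⁺/Cu).
So E°(Ce⁴⁺/Ce³⁺) = E°cell + E°(Cu²⁺/Cu) = +1.270 + (+0.34) = +1.61 V.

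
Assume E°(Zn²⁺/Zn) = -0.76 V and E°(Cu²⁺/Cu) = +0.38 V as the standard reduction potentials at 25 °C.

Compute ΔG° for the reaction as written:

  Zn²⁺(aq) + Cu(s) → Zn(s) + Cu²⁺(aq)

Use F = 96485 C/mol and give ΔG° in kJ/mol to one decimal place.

+220.0 kJ/mol

As written, Zn²⁺/Zn is reduced (cathode) and Cu²⁺/Cu is oxidised (anode), so E°cell = (-0.76) − (+0.38) = -1.14 V.
Balancing electrons gives n = 2.
ΔG° = −nFE° = −(2)(96485)(-1.14) = 219,986 J = +220.0 kJ/mol.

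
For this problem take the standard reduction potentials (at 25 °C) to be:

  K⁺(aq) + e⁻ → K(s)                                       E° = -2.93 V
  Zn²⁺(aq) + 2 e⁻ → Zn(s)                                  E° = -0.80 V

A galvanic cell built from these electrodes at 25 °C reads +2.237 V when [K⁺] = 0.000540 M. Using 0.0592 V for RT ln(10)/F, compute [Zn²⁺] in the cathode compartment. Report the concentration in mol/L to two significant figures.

Zn²⁺/Zn is the cathode, K⁺/K the anode: E°cell = +2.13 V, n = 2.
Overall reaction: Zn²⁺(aq) + 2 K(s) → Zn(s) + 2 K⁺(aq); Q = [K⁺]^2/[Zn²⁺]^1.
From E = E° − (0.0592/n) log Q: log Q = (E° − E)·n/0.0592 = (+2.13 − (+2.237))·2/0.0592 = -3.6149.
So 1·log[Zn²⁺] = 2·log(0.00054) − log Q = -6.5352 − (-3.6149) = -2.9203; [Zn²⁺] = 10^(-2.9203) ≈ 0.0012 M.

0.0012 M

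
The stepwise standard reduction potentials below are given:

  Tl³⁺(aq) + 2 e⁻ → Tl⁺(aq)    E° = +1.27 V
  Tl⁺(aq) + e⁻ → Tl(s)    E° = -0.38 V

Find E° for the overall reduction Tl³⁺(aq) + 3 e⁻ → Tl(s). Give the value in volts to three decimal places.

+0.720 V

Standard free energies of sequential steps add: ΔG°₃ = ΔG°₁ + ΔG°₂, so n₃E°₃ = n₁E°₁ + n₂E°₂.
E°₃ = (2×+1.27 + 1×-0.38) / 3 = (+2.160) / 3 = +0.720 V.
Simply averaging or adding the two E° values would be wrong; the electron-weighted sum is required.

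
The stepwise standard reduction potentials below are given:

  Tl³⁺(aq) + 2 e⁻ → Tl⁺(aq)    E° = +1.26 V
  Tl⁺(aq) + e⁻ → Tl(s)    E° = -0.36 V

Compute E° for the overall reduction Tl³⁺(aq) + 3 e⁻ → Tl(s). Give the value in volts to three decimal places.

+0.720 V

Standard free energies of sequential steps add: ΔG°₃ = ΔG°₁ + ΔG°₂, so n₃E°₃ = n₁E°₁ + n₂E°₂.
E°₃ = (2×+1.26 + 1×-0.36) / 3 = (+2.160) / 3 = +0.720 V.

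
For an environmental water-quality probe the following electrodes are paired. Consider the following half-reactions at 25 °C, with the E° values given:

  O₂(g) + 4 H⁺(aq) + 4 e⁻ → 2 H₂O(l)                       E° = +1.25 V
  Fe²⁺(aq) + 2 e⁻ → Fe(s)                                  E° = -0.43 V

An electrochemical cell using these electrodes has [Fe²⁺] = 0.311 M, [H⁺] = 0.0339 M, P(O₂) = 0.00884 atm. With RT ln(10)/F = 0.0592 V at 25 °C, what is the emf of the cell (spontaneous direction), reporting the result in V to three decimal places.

+1.578 V

O₂/H₂O is the cathode (higher E°), Fe²⁺/Fe the anode: E°cell = +1.25 − (-0.43) = +1.68 V, n = 4.
Overall: O₂(g) + 4 H⁺(aq) + 2 Fe(s) → 2 H₂O(l) + 2 Fe²⁺(aq)
Q = [Fe²⁺]^2 / (P(O₂)·[H⁺]^4); log Q = 6.918.
E = E° − (0.0592/n) log Q = +1.68 − (0.0592/4)(6.918) = +1.578 V.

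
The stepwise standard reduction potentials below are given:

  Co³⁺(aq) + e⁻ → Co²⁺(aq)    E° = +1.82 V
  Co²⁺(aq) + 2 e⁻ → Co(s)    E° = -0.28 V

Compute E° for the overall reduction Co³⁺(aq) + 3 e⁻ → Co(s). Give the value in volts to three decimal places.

+0.420 V

Since ΔG° = −nFE° is additive over sequential reductions, n₃E°₃ = n₁E°₁ + n₂E°₂.
E°₃ = (1×+1.82 + 2×-0.28) / 3 = (+1.260) / 3 = +0.420 V.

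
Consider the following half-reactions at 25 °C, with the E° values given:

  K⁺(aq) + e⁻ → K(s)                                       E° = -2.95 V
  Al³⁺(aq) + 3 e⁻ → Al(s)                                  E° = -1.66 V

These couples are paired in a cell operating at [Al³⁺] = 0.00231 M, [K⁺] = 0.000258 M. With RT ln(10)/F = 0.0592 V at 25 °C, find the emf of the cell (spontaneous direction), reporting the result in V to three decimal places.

Al³⁺/Al is the cathode (higher E°), K⁺/K the anode: E°cell = -1.66 − (-2.95) = +1.29 V, n = 3.
Overall: Al³⁺(aq) + 3 K(s) → Al(s) + 3 K⁺(aq)
Q = [K⁺]^3 / ([Al³⁺]); log Q = -8.129.
E = E° − (0.0592/n) log Q = +1.29 − (0.0592/3)(-8.129) = +1.450 V.

+1.450 V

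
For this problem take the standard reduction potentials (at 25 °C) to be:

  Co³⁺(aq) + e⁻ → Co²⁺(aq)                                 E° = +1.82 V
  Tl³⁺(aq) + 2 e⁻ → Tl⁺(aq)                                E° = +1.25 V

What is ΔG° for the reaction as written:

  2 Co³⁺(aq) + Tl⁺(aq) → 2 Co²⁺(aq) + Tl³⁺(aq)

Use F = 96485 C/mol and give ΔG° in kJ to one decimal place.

As written, Co³⁺/Co²⁺ is reduced (cathode) and Tl³⁺/Tl⁺ is oxidised (anode), so E°cell = (+1.82) − (+1.25) = +0.57 V.
Balancing electrons gives n = 2.
ΔG° = −nFE° = −(2)(96485)(+0.57) = -109,993 J = -110.0 kJ.

-110.0 kJ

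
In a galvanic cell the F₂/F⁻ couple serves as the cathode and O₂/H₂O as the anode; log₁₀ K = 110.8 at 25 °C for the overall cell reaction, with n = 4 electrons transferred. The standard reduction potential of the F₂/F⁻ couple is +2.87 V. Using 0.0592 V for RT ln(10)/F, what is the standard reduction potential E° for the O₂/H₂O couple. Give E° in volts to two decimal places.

+1.23 V

E°cell = (0.0592/n)·log K = (0.0592/4)(110.8) = +1.640 V.
Since F₂/F⁻ is the cathode and O₂/H₂O the anode, E°cell = E°(F₂/F⁻) − E°(O₂/H₂O).
So E°(O₂/H₂O) = E°(F₂/F⁻) − E°cell = (+2.87) − (+1.640) = +1.23 V.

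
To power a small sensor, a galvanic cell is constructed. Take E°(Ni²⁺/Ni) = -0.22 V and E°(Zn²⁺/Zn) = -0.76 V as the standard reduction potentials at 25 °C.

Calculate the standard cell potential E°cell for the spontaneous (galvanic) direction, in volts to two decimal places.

The Ni²⁺/Ni couple has the higher reduction potential, so it is the cathode; Zn²⁺/Zn is oxidised at the anode.
E°cell = E°(cathode) − E°(anode) = (-0.22) − (-0.76) = +0.54 V.

+0.54 V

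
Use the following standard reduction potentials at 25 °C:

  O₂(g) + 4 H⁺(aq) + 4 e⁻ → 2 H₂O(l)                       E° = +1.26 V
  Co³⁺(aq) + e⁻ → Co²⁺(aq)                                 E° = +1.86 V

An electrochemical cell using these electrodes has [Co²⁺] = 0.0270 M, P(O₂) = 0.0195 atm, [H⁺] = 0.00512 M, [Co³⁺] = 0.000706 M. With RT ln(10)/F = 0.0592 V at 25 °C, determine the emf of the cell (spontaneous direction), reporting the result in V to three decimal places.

Co³⁺/Co²⁺ is the cathode (higher E°), O₂/H₂O the anode: E°cell = +1.86 − (+1.26) = +0.60 V, n = 4.
Overall: 4 Co³⁺(aq) + 2 H₂O(l) → 4 Co²⁺(aq) + O₂(g) + 4 H⁺(aq)
Q = [Co²⁺]^4·P(O₂)·[H⁺]^4 / ([Co³⁺]^4); log Q = -4.543.
E = E° − (0.0592/n) log Q = +0.60 − (0.0592/4)(-4.543) = +0.667 V.

+0.667 V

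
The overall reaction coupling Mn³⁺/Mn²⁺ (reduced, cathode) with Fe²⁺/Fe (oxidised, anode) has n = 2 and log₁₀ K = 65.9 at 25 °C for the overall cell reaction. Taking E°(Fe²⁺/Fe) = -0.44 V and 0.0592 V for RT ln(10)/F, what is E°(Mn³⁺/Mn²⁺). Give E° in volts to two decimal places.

+1.51 V

E°cell = (0.0592/n)·log K = (0.0592/2)(65.9) = +1.951 V.
Since Mn³⁺/Mn²⁺ is the cathode and Fe²⁺/Fe the anode, E°cell = E°(Mn³⁺/Mn²⁺) − E°(Fe²⁺/Fe).
So E°(Mn³⁺/Mn²⁺) = E°cell + E°(Fe²⁺/Fe) = +1.951 + (-0.44) = +1.51 V.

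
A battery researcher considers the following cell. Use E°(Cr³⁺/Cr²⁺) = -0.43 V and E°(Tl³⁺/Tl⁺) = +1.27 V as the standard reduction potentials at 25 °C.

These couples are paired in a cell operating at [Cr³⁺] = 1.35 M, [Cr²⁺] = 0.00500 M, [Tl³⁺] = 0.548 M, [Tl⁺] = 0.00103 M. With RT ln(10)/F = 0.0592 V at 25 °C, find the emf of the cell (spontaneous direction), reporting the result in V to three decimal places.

Tl³⁺/Tl⁺ is the cathode (higher E°), Cr³⁺/Cr²⁺ the anode: E°cell = +1.27 − (-0.43) = +1.70 V, n = 2.
Overall: Tl³⁺(aq) + 2 Cr²⁺(aq) → Tl⁺(aq) + 2 Cr³⁺(aq)
Q = [Tl⁺]·[Cr³⁺]^2 / ([Tl³⁺]·[Cr²⁺]^2); log Q = 2.137.
E = E° − (0.0592/n) log Q = +1.70 − (0.0592/2)(2.137) = +1.637 V.

+1.637 V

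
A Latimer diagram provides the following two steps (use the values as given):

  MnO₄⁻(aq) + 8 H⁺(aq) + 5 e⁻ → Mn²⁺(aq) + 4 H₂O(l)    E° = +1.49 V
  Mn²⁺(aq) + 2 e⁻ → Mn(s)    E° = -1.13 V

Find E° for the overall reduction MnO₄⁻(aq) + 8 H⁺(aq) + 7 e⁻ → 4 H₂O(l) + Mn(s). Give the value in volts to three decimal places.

+0.741 V

Since ΔG° = −nFE° is additive over sequential reductions, n₃E°₃ = n₁E°₁ + n₂E°₂.
E°₃ = (5×+1.49 + 2×-1.13) / 7 = (+5.190) / 7 = +0.741 V.
Simply averaging or adding the two E° values would be wrong; the electron-weighted sum is required.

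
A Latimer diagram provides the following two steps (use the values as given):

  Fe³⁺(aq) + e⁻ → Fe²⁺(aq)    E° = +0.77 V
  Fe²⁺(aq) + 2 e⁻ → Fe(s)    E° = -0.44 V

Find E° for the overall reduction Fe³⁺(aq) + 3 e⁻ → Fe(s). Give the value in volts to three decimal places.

-0.037 V

Adding the free-energy changes (−nFE°) of the two steps gives −n₃FE°₃ = −n₁FE°₁ − n₂FE°₂.
E°₃ = (1×+0.77 + 2×-0.44) / 3 = (-0.110) / 3 = -0.037 V.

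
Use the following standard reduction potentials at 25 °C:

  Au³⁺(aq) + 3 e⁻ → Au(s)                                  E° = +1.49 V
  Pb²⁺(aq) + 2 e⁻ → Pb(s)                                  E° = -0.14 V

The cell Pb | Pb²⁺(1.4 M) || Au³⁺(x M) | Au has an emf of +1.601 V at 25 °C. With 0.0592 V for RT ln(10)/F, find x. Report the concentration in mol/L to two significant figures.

0.056 M

Au³⁺/Au is the cathode, Pb²⁺/Pb the anode: E°cell = +1.63 V, n = 6.
Overall reaction: 2 Au³⁺(aq) + 3 Pb(s) → 2 Au(s) + 3 Pb²⁺(aq); Q = [Pb²⁺]^3/[Au³⁺]^2.
From E = E° − (0.0592/n) log Q: log Q = (E° − E)·n/0.0592 = (+1.63 − (+1.601))·6/0.0592 = 2.9392.
So 2·log[Au³⁺] = 3·log(1.4) − log Q = 0.4384 − (2.9392) = -2.5008; log[Au³⁺] = -2.5008 / 2 = -1.2504; [Au³⁺] = 10^(-1.2504) ≈ 0.056 M.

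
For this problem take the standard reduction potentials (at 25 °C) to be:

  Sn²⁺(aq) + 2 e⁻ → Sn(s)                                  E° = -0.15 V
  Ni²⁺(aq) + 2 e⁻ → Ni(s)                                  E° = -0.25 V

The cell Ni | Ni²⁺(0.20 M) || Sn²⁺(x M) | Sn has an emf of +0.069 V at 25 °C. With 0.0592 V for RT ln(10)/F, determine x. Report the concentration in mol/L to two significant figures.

0.018 M

Sn²⁺/Sn is the cathode, Ni²⁺/Ni the anode: E°cell = +0.10 V, n = 2.
Overall reaction: Sn²⁺(aq) + Ni(s) → Sn(s) + Ni²⁺(aq); Q = [Ni²⁺]^1/[Sn²⁺]^1.
From E = E° − (0.0592/n) log Q: log Q = (E° − E)·n/0.0592 = (+0.10 − (+0.069))·2/0.0592 = 1.0473.
So 1·log[Sn²⁺] = 1·log(0.2) − log Q = -0.6990 − (1.0473) = -1.7463; [Sn²⁺] = 10^(-1.7463) ≈ 0.018 M.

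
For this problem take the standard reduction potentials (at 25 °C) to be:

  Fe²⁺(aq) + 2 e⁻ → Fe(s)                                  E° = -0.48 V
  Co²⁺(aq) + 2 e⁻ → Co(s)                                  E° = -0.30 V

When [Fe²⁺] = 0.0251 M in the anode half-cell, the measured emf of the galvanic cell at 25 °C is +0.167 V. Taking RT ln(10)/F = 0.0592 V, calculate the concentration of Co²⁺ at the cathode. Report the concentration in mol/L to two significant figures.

Co²⁺/Co is the cathode, Fe²⁺/Fe the anode: E°cell = +0.18 V, n = 2.
Overall reaction: Co²⁺(aq) + Fe(s) → Co(s) + Fe²⁺(aq); Q = [Fe²⁺]^1/[Co²⁺]^1.
From E = E° − (0.0592/n) log Q: log Q = (E° − E)·n/0.0592 = (+0.18 − (+0.167))·2/0.0592 = 0.4392.
So 1·log[Co²⁺] = 1·log(0.0251) − log Q = -1.6003 − (0.4392) = -2.0395; [Co²⁺] = 10^(-2.0395) ≈ 0.0091 M.

0.0091 M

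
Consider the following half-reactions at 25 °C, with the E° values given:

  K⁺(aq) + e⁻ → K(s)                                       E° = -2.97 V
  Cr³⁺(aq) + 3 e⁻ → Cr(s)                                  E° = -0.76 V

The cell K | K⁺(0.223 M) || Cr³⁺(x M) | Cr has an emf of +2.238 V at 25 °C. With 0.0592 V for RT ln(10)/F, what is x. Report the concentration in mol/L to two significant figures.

0.29 M

Cr³⁺/Cr is the cathode, K⁺/K the anode: E°cell = +2.21 V, n = 3.
Overall reaction: Cr³⁺(aq) + 3 K(s) → Cr(s) + 3 K⁺(aq); Q = [K⁺]^3/[Cr³⁺]^1.
From E = E° − (0.0592/n) log Q: log Q = (E° − E)·n/0.0592 = (+2.21 − (+2.238))·3/0.0592 = -1.4189.
So 1·log[Cr³⁺] = 3·log(0.223) − log Q = -1.9551 − (-1.4189) = -0.5362; [Cr³⁺] = 10^(-0.5362) ≈ 0.29 M.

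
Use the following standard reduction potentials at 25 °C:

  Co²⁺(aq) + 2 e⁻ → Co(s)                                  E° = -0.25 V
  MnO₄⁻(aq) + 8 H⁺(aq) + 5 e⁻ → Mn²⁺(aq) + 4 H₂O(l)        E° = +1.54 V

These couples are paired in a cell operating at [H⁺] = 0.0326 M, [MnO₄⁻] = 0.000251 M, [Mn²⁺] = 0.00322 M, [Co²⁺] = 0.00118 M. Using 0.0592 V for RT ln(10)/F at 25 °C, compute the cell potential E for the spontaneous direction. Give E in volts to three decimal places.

MnO₄⁻/Mn²⁺ is the cathode (higher E°), Co²⁺/Co the anode: E°cell = +1.54 − (-0.25) = +1.79 V, n = 10.
Overall: 2 MnO₄⁻(aq) + 16 H⁺(aq) + 5 Co(s) → 2 Mn²⁺(aq) + 8 H₂O(l) + 5 Co²⁺(aq)
Q = [Mn²⁺]^2·[Co²⁺]^5 / ([MnO₄⁻]^2·[H⁺]^16); log Q = 11.364.
E = E° − (0.0592/n) log Q = +1.79 − (0.0592/10)(11.364) = +1.723 V.

+1.723 V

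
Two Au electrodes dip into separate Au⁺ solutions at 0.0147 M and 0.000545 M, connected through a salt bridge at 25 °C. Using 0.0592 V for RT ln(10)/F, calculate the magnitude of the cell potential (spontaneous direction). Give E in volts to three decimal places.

+0.085 V

For a concentration cell E°cell = 0. The 0.0147 M side is the cathode (reduction is favoured where [Au⁺] is higher).
With n = 1, E = −(0.0592/1) log([Au⁺]ₐₙ/[Au⁺]꜀ₐₜ) = −(0.0592/1) log(0.000545/0.0147) = −(0.0592/1)(-1.431) = +0.085 V.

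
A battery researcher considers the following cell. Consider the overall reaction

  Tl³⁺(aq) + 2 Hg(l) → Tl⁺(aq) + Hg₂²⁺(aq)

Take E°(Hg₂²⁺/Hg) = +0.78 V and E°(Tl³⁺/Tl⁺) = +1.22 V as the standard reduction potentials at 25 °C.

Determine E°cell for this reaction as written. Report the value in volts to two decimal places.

The Tl³⁺/Tl⁺ couple has the higher reduction potential, so it is the cathode; Hg₂²⁺/Hg is oxidised at the anode.
E°cell = E°(cathode) − E°(anode) = (+1.22) − (+0.78) = +0.44 V.
Since E°cell > 0, the reaction is spontaneous under standard conditions.

+0.44 V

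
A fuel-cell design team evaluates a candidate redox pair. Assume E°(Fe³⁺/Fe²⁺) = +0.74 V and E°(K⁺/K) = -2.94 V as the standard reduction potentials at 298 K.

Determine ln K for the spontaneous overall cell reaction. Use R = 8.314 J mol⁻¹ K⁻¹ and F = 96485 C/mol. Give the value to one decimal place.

143.3

Cathode: Fe³⁺/Fe²⁺; anode: K⁺/K. E°cell = (+0.74) − (-2.94) = +3.68 V, with n = 1.
ΔG° = −nFE° = −RT ln K, so ln K = nFE°/(RT) = (1)(96485)(+3.68) / ((8.314)(298)) = 143.312.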